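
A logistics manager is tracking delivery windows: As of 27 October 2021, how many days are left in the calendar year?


Start: October 27, 2021
End: December 31, 2021
Days left in October: 4
November: 30
December: 31
Sum of remaining months: 61
Total: 4 + 61 = 65

65


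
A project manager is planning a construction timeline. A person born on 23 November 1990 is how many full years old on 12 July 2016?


Birth: 1990-11-23
Reference: 2016-07-12
Year difference: 2016 - 1990 = 26
Has birthday (11-23) occurred by 07-12? No
Birthday not yet reached this year -> subtract 1
Age in full years: 25

25


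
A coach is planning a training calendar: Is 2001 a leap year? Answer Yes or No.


Year: 2001
Divisible by 4? 2001 / 4 = 500.25 -> No
Not divisible by 4, so NOT a leap year

No


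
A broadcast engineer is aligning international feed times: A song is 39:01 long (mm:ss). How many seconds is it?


Minutes: 39
Extra seconds: 1
Seconds per minute: 60
Minutes to seconds: 39 x 60 = 2340
Total: 2340 + 1 = 2341

2341


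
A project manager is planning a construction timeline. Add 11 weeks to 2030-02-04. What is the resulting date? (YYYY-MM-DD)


Start: 2030-02-04
Weeks to add: 11
Convert to days: 11 x 7 = 77 days
Add 77 days to 2030-02-04
Result: 2030-04-22

2030-04-22


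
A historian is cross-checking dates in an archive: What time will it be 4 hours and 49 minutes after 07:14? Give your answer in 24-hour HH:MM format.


Start time: 07:14
Adding: 4 hours 49 minutes
Minutes: 14 + 49 = 63
Minute overflow: 63 >= 60, so carry 1 hour, minutes = 3
Hours: 7 + 4 + 1 = 12
Result: 12:03

12:03


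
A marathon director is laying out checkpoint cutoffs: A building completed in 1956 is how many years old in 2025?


Birth year: 1956
Current year: 2025
Age = current year - birth year
Age = 2025 - 1956 = 69

69


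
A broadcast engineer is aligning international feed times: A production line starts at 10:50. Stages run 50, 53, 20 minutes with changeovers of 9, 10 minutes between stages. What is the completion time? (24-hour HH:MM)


Start: 10:50 = 650 min from midnight
  after task 1 (50 min): 11:40
  after break (9 min): 11:49
  after task 2 (53 min): 12:42
  after break (10 min): 12:52
  after task 3 (20 min): 13:12
Total elapsed: 142 minutes
End time: 13:12

13:12


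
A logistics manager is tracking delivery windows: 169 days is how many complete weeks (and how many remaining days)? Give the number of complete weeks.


Total days: 169
Days per week: 7
Division: 169 / 7 = 24 remainder 1
Complete weeks: 24
Remaining days: 1

24


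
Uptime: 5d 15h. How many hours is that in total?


Days: 5
Extra hours: 15
Hours per day: 24
Days to hours: 5 x 24 = 120
Total: 120 + 15 = 135

135


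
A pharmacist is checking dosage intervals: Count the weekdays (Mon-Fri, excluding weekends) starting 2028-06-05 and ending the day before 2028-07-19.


Start: 2028-06-05 (Monday)
End (exclusive): 2028-07-19 (Wednesday)
Total calendar days: 44
Full weeks: 44 // 7 = 6 -> 30 weekdays
Remaining 2 days starting on Monday:
  Mon(w), Tue(w) -> 2 weekdays
Total business days: 30 + 2 = 32

32


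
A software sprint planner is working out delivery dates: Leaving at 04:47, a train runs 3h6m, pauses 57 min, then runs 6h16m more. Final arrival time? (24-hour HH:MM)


Depart: 04:47
Leg 1: +186 min -> 07:53
Layover: +57 min -> 08:50
Leg 2: +376 min -> 15:06
Total travel: 619 minutes = 10h 19m
Arrival: 15:06

15:06


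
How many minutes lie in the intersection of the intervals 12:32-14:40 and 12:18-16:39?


Interval A: [752, 880] minutes from midnight
Interval B: [738, 999] minutes from midnight
Overlap start = max(752, 738) = 752
Overlap end = min(880, 999) = 880
Overlap = 880 - 752 = 128 minutes

128


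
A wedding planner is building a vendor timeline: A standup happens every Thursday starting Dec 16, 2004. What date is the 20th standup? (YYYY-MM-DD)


First occurrence: 2004-12-16 (occurrence 1)
Each occurrence is 7 days after the previous.
Occurrence 20 is 19 weeks after the first.
19 weeks = 133 days
2004-12-16 + 133 days = 2005-04-28

2005-04-28


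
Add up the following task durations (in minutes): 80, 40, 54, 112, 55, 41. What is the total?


Durations: 80, 40, 54, 112, 55, 41
Running sum: 80
+ 40 = 120
+ 54 = 174
+ 112 = 286
+ 55 = 341
+ 41 = 382
Total duration: 382 minutes
That is 6 hours and 22 minutes

382


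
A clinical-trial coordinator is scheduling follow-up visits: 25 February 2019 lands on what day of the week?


Date: 2019-02-25
January 1, 2019 is a Tuesday
Day of year: 56
Offset from Jan 1: 55 days
55 mod 7 = 6
Result: Monday

Monday


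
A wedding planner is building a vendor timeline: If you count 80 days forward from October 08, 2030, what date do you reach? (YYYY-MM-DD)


Start: 2030-10-08
Adding 80 days
Days remaining in October: 23
After October: 57 days still to add
November 2030: 30 days, 27 remaining
December 2030 has 31 days, need 27
Result: 2030-12-27

2030-12-27


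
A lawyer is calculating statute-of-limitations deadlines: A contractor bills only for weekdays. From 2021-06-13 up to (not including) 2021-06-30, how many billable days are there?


Start: 2021-06-13 (Sunday)
End (exclusive): 2021-06-30 (Wednesday)
Total calendar days: 17
Full weeks: 17 // 7 = 2 -> 10 weekdays
Remaining 3 days starting on Sunday:
  Sun(-), Mon(w), Tue(w) -> 2 weekdays
Total business days: 10 + 2 = 12

12


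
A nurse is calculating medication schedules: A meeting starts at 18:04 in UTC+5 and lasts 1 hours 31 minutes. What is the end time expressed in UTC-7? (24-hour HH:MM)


Start: 18:04 in UTC+5
Step 1 - add duration:
  minutes: 4 + 31 = 35
  hours: 18 + 1 + 0 = 19
  end in UTC+5: 19:35
Step 2 - convert UTC+5 -> UTC-7:
  offset difference: -7 - (5) = -12 hours
  19 + (-12) = 7 -> mod 24 = 7
Result: 07:35 in UTC-7

07:35


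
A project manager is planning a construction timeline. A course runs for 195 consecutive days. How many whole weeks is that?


Total days: 195
Days per week: 7
Division: 195 / 7 = 27 remainder 6
Complete weeks: 27
Remaining days: 6

27


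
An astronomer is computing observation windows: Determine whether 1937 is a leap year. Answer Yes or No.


Year: 1937
Divisible by 4? 1937 / 4 = 484.25 -> No
Not divisible by 4, so NOT a leap year

No


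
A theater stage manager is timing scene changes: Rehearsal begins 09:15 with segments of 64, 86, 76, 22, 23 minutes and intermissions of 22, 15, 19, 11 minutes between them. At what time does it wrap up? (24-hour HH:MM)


Start: 09:15 = 555 min from midnight
  after task 1 (64 min): 10:19
  after break (22 min): 10:41
  after task 2 (86 min): 12:07
  after break (15 min): 12:22
  after task 3 (76 min): 13:38
  after break (19 min): 13:57
  after task 4 (22 min): 14:19
  after break (11 min): 14:30
  after task 5 (23 min): 14:53
Total elapsed: 338 minutes
End time: 14:53

14:53


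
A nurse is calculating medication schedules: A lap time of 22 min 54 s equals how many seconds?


Minutes: 22
Seconds: 54
Convert minutes to seconds: 22 x 60 = 1320
Add remaining seconds: 1320 + 54 = 1374

1374


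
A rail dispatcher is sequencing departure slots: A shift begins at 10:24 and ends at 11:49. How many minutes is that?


Start time: 10:24 = 624 minutes from midnight
End time: 11:49 = 709 minutes from midnight
Difference: 709 - 624 = 85 minutes
That is 1 hours and 25 minutes

85


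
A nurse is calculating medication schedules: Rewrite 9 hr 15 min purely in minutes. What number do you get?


Hours: 9
Extra minutes: 15
Minutes per hour: 60
Hours to minutes: 9 x 60 = 540
Total: 540 + 15 = 555

555


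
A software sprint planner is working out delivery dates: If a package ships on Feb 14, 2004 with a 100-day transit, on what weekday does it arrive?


Start: 2004-02-14 (Saturday)
Step 1 - find target date: add 100 days
  2004-02-14 + 100 days = 2004-05-24
Step 2 - day of week:
  100 mod 7 = 2
  Saturday + 2 days -> Monday
Result: Monday (2004-05-24)

Monday


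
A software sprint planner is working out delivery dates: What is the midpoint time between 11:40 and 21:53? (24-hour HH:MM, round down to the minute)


Start time: 11:40 = 700 minutes from midnight
End time: 21:53 = 1313 minutes from midnight
Sum: 700 + 1313 = 2013
Midpoint: 2013 / 2 = 1006 minutes
Convert: 1006 / 60 = 16 hours, 46 minutes
Result: 16:46

16:46


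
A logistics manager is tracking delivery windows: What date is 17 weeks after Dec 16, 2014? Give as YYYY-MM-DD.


Start: 2014-12-16
Weeks to add: 17
Convert to days: 17 x 7 = 119 days
Add 119 days to 2014-12-16
Result: 2015-04-14

2015-04-14


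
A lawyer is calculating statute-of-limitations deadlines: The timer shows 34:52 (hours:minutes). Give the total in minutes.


Hours: 34
Minutes: 52
Convert hours to minutes: 34 x 60 = 2040
Add remaining minutes: 2040 + 52 = 2092

2092


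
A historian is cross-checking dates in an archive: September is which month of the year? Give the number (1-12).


Calendar month order:
8. August
9. September <--
10. October
September is month number 9

9


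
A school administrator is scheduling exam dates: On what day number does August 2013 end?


Month: August
Year: 2013
August is a 31-day month
Total: 31 days

31


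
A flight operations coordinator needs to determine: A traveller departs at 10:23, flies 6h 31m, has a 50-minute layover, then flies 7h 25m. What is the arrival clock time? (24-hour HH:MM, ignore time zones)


Depart: 10:23
Leg 1: +391 min -> 16:54
Layover: +50 min -> 17:44
Leg 2: +445 min -> 01:09
Total travel: 886 minutes = 14h 46m
Arrival: 01:09

01:09


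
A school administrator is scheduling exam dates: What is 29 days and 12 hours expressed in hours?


Days: 29
Extra hours: 12
Hours per day: 24
Days to hours: 29 x 24 = 696
Total: 696 + 12 = 708

708


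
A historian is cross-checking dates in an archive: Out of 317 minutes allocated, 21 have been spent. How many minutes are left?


Total budget: 317 minutes
Time used: 21 minutes
Remaining: 317 - 21 = 296 minutes
Percent used: 6.6%
Percent remaining: 93.4%

296


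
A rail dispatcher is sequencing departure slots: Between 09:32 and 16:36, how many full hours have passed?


Start: 09:32
End: 16:36
Hour difference: 16 - 9 = 7 hours
Minute difference: 36 - 32 = 4 minutes
Total minutes: 424
Complete hours: 424 / 60 = 7 (remainder 4)

7


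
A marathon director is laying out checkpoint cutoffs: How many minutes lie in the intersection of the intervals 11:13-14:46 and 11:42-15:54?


Interval A: [673, 886] minutes from midnight
Interval B: [702, 954] minutes from midnight
Overlap start = max(673, 702) = 702
Overlap end = min(886, 954) = 886
Overlap = 886 - 702 = 184 minutes

184


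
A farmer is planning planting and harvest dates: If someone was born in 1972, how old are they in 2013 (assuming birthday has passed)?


Birth year: 1972
Current year: 2013
Age = current year - birth year
Age = 2013 - 1972 = 41

41


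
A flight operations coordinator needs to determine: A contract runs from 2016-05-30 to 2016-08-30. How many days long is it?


Start date: 2016-05-30
End date: 2016-08-30
May 2016: +2 days
Jun 2016: +30 days
Jul 2016: +31 days
Aug 2016: +29 days
Total: 92 days

92


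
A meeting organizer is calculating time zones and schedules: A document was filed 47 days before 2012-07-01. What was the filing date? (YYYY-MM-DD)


Start: 2012-07-01
Subtracting 47 days
Days already passed in July: 1
After going back through July: 46 more days to subtract
June 2012: 30 days, 16 remaining
May 2012 has 31 days, need 16
Result: 2012-05-15

2012-05-15


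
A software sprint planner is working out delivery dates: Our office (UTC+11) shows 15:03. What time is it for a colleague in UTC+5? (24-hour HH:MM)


Local time: 15:03 at UTC+11 (offset 11h)
Target zone: UTC+5 (offset 5h)
Difference: 5 - (11) = -6 hours
Calculation: 15 + (-6) = 9
Result: 09:03

09:03


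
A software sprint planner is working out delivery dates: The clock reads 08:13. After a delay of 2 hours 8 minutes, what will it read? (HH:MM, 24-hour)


Start time: 08:13
Adding: 2 hours 8 minutes
Minutes: 13 + 8 = 21
Hours: 8 + 2 + 0 = 10
Result: 10:21

10:21


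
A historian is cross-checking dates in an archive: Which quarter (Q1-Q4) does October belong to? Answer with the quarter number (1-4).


Month: October (month 10)
Q1: January-March (months 1-3)
Q2: April-June (months 4-6)
Q3: July-September (months 7-9)
Q4: October-December (months 10-12)
Month 10 falls in Q4

4


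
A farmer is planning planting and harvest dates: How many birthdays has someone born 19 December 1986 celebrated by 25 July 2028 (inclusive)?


Birth: 1986-12-19
Reference: 2028-07-25
Year difference: 2028 - 1986 = 42
Has birthday (12-19) occurred by 07-25? No
Birthday not yet reached this year -> subtract 1
Age in full years: 41

41


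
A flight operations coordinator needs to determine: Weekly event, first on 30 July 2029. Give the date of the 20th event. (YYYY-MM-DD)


First occurrence: 2029-07-30 (occurrence 1)
Each occurrence is 7 days after the previous.
Occurrence 20 is 19 weeks after the first.
19 weeks = 133 days
2029-07-30 + 133 days = 2029-12-10

2029-12-10


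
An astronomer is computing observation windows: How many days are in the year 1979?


Year: 1979
Check leap year rules:
Divisible by 4? No
1979 is not a leap year
Days: 365

365


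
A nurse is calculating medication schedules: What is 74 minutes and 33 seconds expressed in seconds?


Minutes: 74
Extra seconds: 33
Seconds per minute: 60
Minutes to seconds: 74 x 60 = 4440
Total: 4440 + 33 = 4473

4473


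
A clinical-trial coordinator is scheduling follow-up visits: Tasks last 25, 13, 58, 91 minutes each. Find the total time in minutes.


Durations: 25, 13, 58, 91
Running sum: 25
+ 13 = 38
+ 58 = 96
+ 91 = 187
Total duration: 187 minutes
That is 3 hours and 7 minutes

187


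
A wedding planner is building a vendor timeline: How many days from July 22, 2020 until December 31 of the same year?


Start: July 22, 2020
End: December 31, 2020
Days left in July: 9
August: 31
September: 30
October: 31
November: 30
... plus remaining months
Sum of remaining months: 153
Total: 9 + 153 = 162

162


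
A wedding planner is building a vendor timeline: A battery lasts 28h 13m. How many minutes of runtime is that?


Hours: 28
Extra minutes: 13
Minutes per hour: 60
Hours to minutes: 28 x 60 = 1680
Total: 1680 + 13 = 1693

1693


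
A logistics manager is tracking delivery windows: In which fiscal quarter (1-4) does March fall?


Month: March (month 3)
Q1: January-March (months 1-3)
Q2: April-June (months 4-6)
Q3: July-September (months 7-9)
Q4: October-December (months 10-12)
Month 3 falls in Q1

1


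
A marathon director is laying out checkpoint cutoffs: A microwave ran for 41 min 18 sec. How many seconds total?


Minutes: 41
Extra seconds: 18
Seconds per minute: 60
Minutes to seconds: 41 x 60 = 2460
Total: 2460 + 18 = 2478

2478


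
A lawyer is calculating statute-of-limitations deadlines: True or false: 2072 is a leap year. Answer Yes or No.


Year: 2072
Divisible by 4? 2072 / 4 = 518.0 -> Yes
Divisible by 100? 2072 / 100 = 20.72 -> No
Divisible by 4 but not 100, so it IS a leap year

Yes


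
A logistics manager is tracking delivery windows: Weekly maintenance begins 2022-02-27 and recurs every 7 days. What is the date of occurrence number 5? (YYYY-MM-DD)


First occurrence: 2022-02-27 (occurrence 1)
Each occurrence is 7 days after the previous.
Occurrence 5 is 4 weeks after the first.
4 weeks = 28 days
2022-02-27 + 28 days = 2022-03-27

2022-03-27


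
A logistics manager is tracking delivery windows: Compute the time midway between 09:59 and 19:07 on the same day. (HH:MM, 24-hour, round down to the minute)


Start time: 09:59 = 599 minutes from midnight
End time: 19:07 = 1147 minutes from midnight
Sum: 599 + 1147 = 1746
Midpoint: 1746 / 2 = 873 minutes
Convert: 873 / 60 = 14 hours, 33 minutes
Result: 14:33

14:33


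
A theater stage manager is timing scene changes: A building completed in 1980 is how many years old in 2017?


Birth year: 1980
Current year: 2017
Age = current year - birth year
Age = 2017 - 1980 = 37

37


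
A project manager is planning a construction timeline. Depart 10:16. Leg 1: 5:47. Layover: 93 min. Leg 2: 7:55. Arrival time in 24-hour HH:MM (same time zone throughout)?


Depart: 10:16
Leg 1: +347 min -> 16:03
Layover: +93 min -> 17:36
Leg 2: +475 min -> 01:31
Total travel: 915 minutes = 15h 15m
Arrival: 01:31

01:31


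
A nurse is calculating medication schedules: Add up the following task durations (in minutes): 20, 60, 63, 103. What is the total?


Durations: 20, 60, 63, 103
Running sum: 20
+ 60 = 80
+ 63 = 143
+ 103 = 246
Total duration: 246 minutes
That is 4 hours and 6 minutes

246


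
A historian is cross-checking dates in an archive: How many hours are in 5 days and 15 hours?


Days: 5
Extra hours: 15
Hours per day: 24
Days to hours: 5 x 24 = 120
Total: 120 + 15 = 135

135


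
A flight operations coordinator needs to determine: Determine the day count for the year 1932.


Year: 1932
Check leap year rules:
Divisible by 4? Yes
Divisible by 100? No
1932 is a leap year
Days: 366

366


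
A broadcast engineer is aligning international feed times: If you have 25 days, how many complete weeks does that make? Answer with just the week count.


Total days: 25
Days per week: 7
Division: 25 / 7 = 3 remainder 4
Complete weeks: 3
Remaining days: 4

3


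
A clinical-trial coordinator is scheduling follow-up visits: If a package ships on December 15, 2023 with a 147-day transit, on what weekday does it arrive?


Start: 2023-12-15 (Friday)
Step 1 - find target date: add 147 days
  2023-12-15 + 147 days = 2024-05-10
Step 2 - day of week:
  147 mod 7 = 0
  Friday + 0 days -> Friday
Result: Friday (2024-05-10)

Friday


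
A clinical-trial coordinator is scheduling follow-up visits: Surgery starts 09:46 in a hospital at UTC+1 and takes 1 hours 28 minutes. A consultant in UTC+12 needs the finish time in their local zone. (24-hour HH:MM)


Start: 09:46 in UTC+1
Step 1 - add duration:
  minutes: 46 + 28 = 74 (carry 1h)
  hours: 9 + 1 + 1 = 11
  end in UTC+1: 11:14
Step 2 - convert UTC+1 -> UTC+12:
  offset difference: 12 - (1) = 11 hours
  11 + (11) = 22 -> mod 24 = 22
Result: 22:14 in UTC+12

22:14


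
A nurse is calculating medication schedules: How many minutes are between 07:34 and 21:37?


Start time: 07:34 = 454 minutes from midnight
End time: 21:37 = 1297 minutes from midnight
Difference: 1297 - 454 = 843 minutes
That is 14 hours and 3 minutes

843


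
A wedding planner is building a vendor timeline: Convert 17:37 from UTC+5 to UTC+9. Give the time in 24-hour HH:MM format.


Local time: 17:37 at UTC+5 (offset 5h)
Target zone: UTC+9 (offset 9h)
Difference: 9 - (5) = 4 hours
Calculation: 17 + (4) = 21
Result: 21:37

21:37


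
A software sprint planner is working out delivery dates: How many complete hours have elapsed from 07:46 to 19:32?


Start: 07:46
End: 19:32
Hour difference: 19 - 7 = 12 hours
Minute difference: 32 - 46 = -14 minutes
Total minutes: 706
Complete hours: 706 / 60 = 11 (remainder 46)

11


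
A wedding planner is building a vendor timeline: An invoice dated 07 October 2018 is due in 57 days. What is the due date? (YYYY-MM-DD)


Start: 2018-10-07
Adding 57 days
Days remaining in October: 24
After October: 33 days still to add
November 2018: 30 days, 3 remaining
December 2018 has 31 days, need 3
Result: 2018-12-03

2018-12-03


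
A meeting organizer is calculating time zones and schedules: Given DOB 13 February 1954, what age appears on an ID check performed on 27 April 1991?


Birth: 1954-02-13
Reference: 1991-04-27
Year difference: 1991 - 1954 = 37
Has birthday (02-13) occurred by 04-27? Yes
Age in full years: 37

37


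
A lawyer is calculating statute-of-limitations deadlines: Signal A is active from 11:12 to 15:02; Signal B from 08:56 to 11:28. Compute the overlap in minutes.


Interval A: [672, 902] minutes from midnight
Interval B: [536, 688] minutes from midnight
Overlap start = max(672, 536) = 672
Overlap end = min(902, 688) = 688
Overlap = 688 - 672 = 16 minutes

16


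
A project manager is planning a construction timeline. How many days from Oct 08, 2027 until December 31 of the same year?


Start: October 08, 2027
End: December 31, 2027
Days left in October: 23
November: 30
December: 31
Sum of remaining months: 61
Total: 23 + 61 = 84

84


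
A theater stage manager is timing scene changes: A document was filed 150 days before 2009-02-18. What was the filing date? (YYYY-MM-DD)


Start: 2009-02-18
Subtracting 150 days
Days already passed in February: 18
After going back through February: 132 more days to subtract
January 2009: 31 days, 101 remaining
December 2008: 31 days, 70 remaining
November 2008: 30 days, 40 remaining
October 2008: 31 days, 9 remaining
Result: 2008-09-21

2008-09-21


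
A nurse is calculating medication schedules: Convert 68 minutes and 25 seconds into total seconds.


Minutes: 68
Seconds: 25
Convert minutes to seconds: 68 x 60 = 4080
Add remaining seconds: 4080 + 25 = 4105

4105


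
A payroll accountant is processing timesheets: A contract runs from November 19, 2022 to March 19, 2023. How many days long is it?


Start date: 2022-11-19
End date: 2023-03-19
Nov 2022: +12 days
Dec 2022: +31 days
Jan 2023: +31 days
Feb 2023: +28 days
Mar 2023: +18 days
Total: 120 days

120


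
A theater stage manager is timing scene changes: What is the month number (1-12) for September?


Calendar month order:
8. August
9. September <--
10. October
September is month number 9

9


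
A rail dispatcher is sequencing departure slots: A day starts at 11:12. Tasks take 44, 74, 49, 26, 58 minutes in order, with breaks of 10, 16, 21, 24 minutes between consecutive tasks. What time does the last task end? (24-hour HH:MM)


Start: 11:12 = 672 min from midnight
  after task 1 (44 min): 11:56
  after break (10 min): 12:06
  after task 2 (74 min): 13:20
  after break (16 min): 13:36
  after task 3 (49 min): 14:25
  after break (21 min): 14:46
  after task 4 (26 min): 15:12
  after break (24 min): 15:36
  after task 5 (58 min): 16:34
Total elapsed: 322 minutes
End time: 16:34

16:34


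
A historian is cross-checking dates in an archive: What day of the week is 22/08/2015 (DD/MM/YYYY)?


Date: 2015-08-22
January 1, 2015 is a Thursday
Day of year: 234
Offset from Jan 1: 233 days
233 mod 7 = 2
Result: Saturday

Saturday


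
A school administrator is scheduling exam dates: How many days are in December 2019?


Month: December
Year: 2019
December is a 31-day month
Total: 31 days

31


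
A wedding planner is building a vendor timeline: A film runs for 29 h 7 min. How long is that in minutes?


Hours: 29
Minutes: 7
Convert hours to minutes: 29 x 60 = 1740
Add remaining minutes: 1740 + 7 = 1747

1747


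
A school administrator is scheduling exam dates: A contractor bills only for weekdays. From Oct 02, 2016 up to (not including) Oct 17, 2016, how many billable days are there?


Start: 2016-10-02 (Sunday)
End (exclusive): 2016-10-17 (Monday)
Total calendar days: 15
Full weeks: 15 // 7 = 2 -> 10 weekdays
Remaining 1 days starting on Sunday:
  Sun(-) -> 0 weekdays
Total business days: 10 + 0 = 10

10


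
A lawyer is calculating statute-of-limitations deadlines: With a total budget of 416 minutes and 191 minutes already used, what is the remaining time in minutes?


Total budget: 416 minutes
Time used: 191 minutes
Remaining: 416 - 191 = 225 minutes
Percent used: 45.9%
Percent remaining: 54.1%

225


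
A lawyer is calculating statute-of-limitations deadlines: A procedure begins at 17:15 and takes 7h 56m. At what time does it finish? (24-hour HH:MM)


Start time: 17:15
Adding: 7 hours 56 minutes
Minutes: 15 + 56 = 71
Minute overflow: 71 >= 60, so carry 1 hour, minutes = 11
Hours: 17 + 7 + 1 = 25
Hour wraparound: 25 mod 24 = 1
Result: 01:11

01:11


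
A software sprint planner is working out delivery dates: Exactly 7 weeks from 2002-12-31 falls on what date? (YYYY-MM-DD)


Start: 2002-12-31
Weeks to add: 7
Convert to days: 7 x 7 = 49 days
Add 49 days to 2002-12-31
Result: 2003-02-18

2003-02-18


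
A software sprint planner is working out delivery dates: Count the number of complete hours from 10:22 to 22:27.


Start: 10:22
End: 22:27
Hour difference: 22 - 10 = 12 hours
Minute difference: 27 - 22 = 5 minutes
Total minutes: 725
Complete hours: 725 / 60 = 12 (remainder 5)

12


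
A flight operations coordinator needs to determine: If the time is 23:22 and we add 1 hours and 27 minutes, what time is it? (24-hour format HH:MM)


Start time: 23:22
Adding: 1 hours 27 minutes
Minutes: 22 + 27 = 49
Hours: 23 + 1 + 0 = 24
Hour wraparound: 24 mod 24 = 0
Result: 00:49

00:49


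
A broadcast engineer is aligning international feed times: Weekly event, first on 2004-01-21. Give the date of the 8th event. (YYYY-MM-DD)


First occurrence: 2004-01-21 (occurrence 1)
Each occurrence is 7 days after the previous.
Occurrence 8 is 7 weeks after the first.
7 weeks = 49 days
2004-01-21 + 49 days = 2004-03-10

2004-03-10


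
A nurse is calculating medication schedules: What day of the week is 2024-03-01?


Date: 2024-03-01
January 1, 2024 is a Monday
Day of year: 61
Offset from Jan 1: 60 days
60 mod 7 = 4
Result: Friday

Friday


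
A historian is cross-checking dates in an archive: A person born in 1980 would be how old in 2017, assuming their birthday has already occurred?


Birth year: 1980
Current year: 2017
Age = current year - birth year
Age = 2017 - 1980 = 37

37


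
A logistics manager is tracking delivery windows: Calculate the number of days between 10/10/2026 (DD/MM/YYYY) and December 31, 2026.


Start: October 10, 2026
End: December 31, 2026
Days left in October: 21
November: 30
December: 31
Sum of remaining months: 61
Total: 21 + 61 = 82

82


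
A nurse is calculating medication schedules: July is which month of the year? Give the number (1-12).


Calendar month order:
6. June
7. July <--
8. August
July is month number 7

7


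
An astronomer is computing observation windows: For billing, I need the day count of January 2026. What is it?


Month: January
Year: 2026
January is a 31-day month
Total: 31 days

31


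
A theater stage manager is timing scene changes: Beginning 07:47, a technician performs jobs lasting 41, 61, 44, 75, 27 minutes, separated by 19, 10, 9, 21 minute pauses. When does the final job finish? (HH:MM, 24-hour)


Start: 07:47 = 467 min from midnight
  after task 1 (41 min): 08:28
  after break (19 min): 08:47
  after task 2 (61 min): 09:48
  after break (10 min): 09:58
  after task 3 (44 min): 10:42
  after break (9 min): 10:51
  after task 4 (75 min): 12:06
  after break (21 min): 12:27
  after task 5 (27 min): 12:54
Total elapsed: 307 minutes
End time: 12:54

12:54


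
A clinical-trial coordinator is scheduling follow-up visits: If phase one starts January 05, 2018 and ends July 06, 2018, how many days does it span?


Start date: 2018-01-05
End date: 2018-07-06
Jan 2018: +27 days
Feb 2018: +28 days
Mar 2018: +31 days
... (4 more months)
Total: 182 days

182


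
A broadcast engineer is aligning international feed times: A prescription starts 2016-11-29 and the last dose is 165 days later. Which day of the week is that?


Start: 2016-11-29 (Tuesday)
Step 1 - find target date: add 165 days
  2016-11-29 + 165 days = 2017-05-13
Step 2 - day of week:
  165 mod 7 = 4
  Tuesday + 4 days -> Saturday
Result: Saturday (2017-05-13)

Saturday


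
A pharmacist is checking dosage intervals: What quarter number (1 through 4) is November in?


Month: November (month 11)
Q1: January-March (months 1-3)
Q2: April-June (months 4-6)
Q3: July-September (months 7-9)
Q4: October-December (months 10-12)
Month 11 falls in Q4

4


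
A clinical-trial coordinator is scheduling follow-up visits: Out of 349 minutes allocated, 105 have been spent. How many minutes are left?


Total budget: 349 minutes
Time used: 105 minutes
Remaining: 349 - 105 = 244 minutes
Percent used: 30.1%
Percent remaining: 69.9%

244


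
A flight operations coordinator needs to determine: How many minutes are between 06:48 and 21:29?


Start time: 06:48 = 408 minutes from midnight
End time: 21:29 = 1289 minutes from midnight
Difference: 1289 - 408 = 881 minutes
That is 14 hours and 41 minutes

881


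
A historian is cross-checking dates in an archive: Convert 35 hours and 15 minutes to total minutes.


Hours: 35
Minutes: 15
Convert hours to minutes: 35 x 60 = 2100
Add remaining minutes: 2100 + 15 = 2115

2115


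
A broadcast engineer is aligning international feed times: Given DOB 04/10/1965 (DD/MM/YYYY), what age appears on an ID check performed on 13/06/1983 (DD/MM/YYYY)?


Birth: 1965-10-04
Reference: 1983-06-13
Year difference: 1983 - 1965 = 18
Has birthday (10-04) occurred by 06-13? No
Birthday not yet reached this year -> subtract 1
Age in full years: 17

17


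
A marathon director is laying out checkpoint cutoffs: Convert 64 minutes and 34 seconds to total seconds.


Minutes: 64
Extra seconds: 34
Seconds per minute: 60
Minutes to seconds: 64 x 60 = 3840
Total: 3840 + 34 = 3874

3874


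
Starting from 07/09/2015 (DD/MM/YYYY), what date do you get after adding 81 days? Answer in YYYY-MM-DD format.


Start: 2015-09-07
Adding 81 days
Days remaining in September: 23
After September: 58 days still to add
October 2015: 31 days, 27 remaining
November 2015 has 30 days, need 27
Result: 2015-11-27

2015-11-27


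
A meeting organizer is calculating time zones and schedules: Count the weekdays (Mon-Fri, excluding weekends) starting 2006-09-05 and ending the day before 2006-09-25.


Start: 2006-09-05 (Tuesday)
End (exclusive): 2006-09-25 (Monday)
Total calendar days: 20
Full weeks: 20 // 7 = 2 -> 10 weekdays
Remaining 6 days starting on Tuesday:
  Tue(w), Wed(w), Thu(w), Fri(w), Sat(-), Sun(-) -> 4 weekdays
Total business days: 10 + 4 = 14

14


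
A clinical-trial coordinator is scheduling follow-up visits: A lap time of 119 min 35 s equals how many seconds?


Minutes: 119
Seconds: 35
Convert minutes to seconds: 119 x 60 = 7140
Add remaining seconds: 7140 + 35 = 7175

7175


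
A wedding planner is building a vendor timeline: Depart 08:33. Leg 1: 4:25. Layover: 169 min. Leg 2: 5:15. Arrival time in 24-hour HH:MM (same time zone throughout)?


Depart: 08:33
Leg 1: +265 min -> 12:58
Layover: +169 min -> 15:47
Leg 2: +315 min -> 21:02
Total travel: 749 minutes = 12h 29m
Arrival: 21:02

21:02


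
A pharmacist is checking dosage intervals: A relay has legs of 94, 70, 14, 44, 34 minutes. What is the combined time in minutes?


Durations: 94, 70, 14, 44, 34
Running sum: 94
+ 70 = 164
+ 14 = 178
+ 44 = 222
+ 34 = 256
Total duration: 256 minutes
That is 4 hours and 16 minutes

256


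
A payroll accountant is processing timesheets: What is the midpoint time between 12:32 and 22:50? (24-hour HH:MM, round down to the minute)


Start time: 12:32 = 752 minutes from midnight
End time: 22:50 = 1370 minutes from midnight
Sum: 752 + 1370 = 2122
Midpoint: 2122 / 2 = 1061 minutes
Convert: 1061 / 60 = 17 hours, 41 minutes
Result: 17:41

17:41


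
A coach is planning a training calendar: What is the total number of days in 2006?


Year: 2006
Check leap year rules:
Divisible by 4? No
2006 is not a leap year
Days: 365

365


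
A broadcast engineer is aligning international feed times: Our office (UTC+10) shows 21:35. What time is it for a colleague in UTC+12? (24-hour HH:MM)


Local time: 21:35 at UTC+10 (offset 10h)
Target zone: UTC+12 (offset 12h)
Difference: 12 - (10) = 2 hours
Calculation: 21 + (2) = 23
Result: 23:35

23:35


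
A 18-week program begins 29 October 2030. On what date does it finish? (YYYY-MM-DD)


Start: 2030-10-29
Weeks to add: 18
Convert to days: 18 x 7 = 126 days
Add 126 days to 2030-10-29
Result: 2031-03-04

2031-03-04


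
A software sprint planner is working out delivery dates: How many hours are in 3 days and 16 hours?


Days: 3
Extra hours: 16
Hours per day: 24
Days to hours: 3 x 24 = 72
Total: 72 + 16 = 88

88


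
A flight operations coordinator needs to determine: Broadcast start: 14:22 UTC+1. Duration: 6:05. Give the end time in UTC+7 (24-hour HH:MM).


Start: 14:22 in UTC+1
Step 1 - add duration:
  minutes: 22 + 5 = 27
  hours: 14 + 6 + 0 = 20
  end in UTC+1: 20:27
Step 2 - convert UTC+1 -> UTC+7:
  offset difference: 7 - (1) = 6 hours
  20 + (6) = 26 -> mod 24 = 2
Result: 02:27 in UTC+7

02:27


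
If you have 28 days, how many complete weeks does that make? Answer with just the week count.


Total days: 28
Days per week: 7
Division: 28 / 7 = 4 remainder 0
Complete weeks: 4
Remaining days: 0

4


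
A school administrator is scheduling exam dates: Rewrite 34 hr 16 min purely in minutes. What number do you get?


Hours: 34
Extra minutes: 16
Minutes per hour: 60
Hours to minutes: 34 x 60 = 2040
Total: 2040 + 16 = 2056

2056


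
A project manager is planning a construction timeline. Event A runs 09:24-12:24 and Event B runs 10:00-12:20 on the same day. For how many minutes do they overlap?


Interval A: [564, 744] minutes from midnight
Interval B: [600, 740] minutes from midnight
Overlap start = max(564, 600) = 600
Overlap end = min(744, 740) = 740
Overlap = 740 - 600 = 140 minutes

140


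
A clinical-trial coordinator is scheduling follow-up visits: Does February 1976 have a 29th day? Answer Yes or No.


Year: 1976
Divisible by 4? 1976 / 4 = 494.0 -> Yes
Divisible by 100? 1976 / 100 = 19.76 -> No
Divisible by 4 but not 100, so it IS a leap year

Yes


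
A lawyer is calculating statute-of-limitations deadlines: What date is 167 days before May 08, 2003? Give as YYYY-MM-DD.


Start: 2003-05-08
Subtracting 167 days
Days already passed in May: 8
After going back through May: 159 more days to subtract
April 2003: 30 days, 129 remaining
March 2003: 31 days, 98 remaining
February 2003: 28 days, 70 remaining
January 2003: 31 days, 39 remaining
Result: 2002-11-22

2002-11-22


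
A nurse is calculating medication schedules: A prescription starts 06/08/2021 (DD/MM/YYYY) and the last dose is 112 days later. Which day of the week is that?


Start: 2021-08-06 (Friday)
Step 1 - find target date: add 112 days
  2021-08-06 + 112 days = 2021-11-26
Step 2 - day of week:
  112 mod 7 = 0
  Friday + 0 days -> Friday
Result: Friday (2021-11-26)

Friday


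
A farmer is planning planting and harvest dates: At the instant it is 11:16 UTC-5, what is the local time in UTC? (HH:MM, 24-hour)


Local time: 11:16 at UTC-5 (offset -5h)
Target zone: UTC (offset 0h)
Difference: 0 - (-5) = 5 hours
Calculation: 11 + (5) = 16
Result: 16:16

16:16


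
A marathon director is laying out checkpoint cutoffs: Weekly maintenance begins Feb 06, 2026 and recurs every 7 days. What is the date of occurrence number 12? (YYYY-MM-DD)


First occurrence: 2026-02-06 (occurrence 1)
Each occurrence is 7 days after the previous.
Occurrence 12 is 11 weeks after the first.
11 weeks = 77 days
2026-02-06 + 77 days = 2026-04-24

2026-04-24


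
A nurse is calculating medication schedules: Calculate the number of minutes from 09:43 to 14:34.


Start time: 09:43 = 583 minutes from midnight
End time: 14:34 = 874 minutes from midnight
Difference: 874 - 583 = 291 minutes
That is 4 hours and 51 minutes

291


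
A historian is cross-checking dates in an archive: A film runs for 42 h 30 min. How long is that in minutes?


Hours: 42
Minutes: 30
Convert hours to minutes: 42 x 60 = 2520
Add remaining minutes: 2520 + 30 = 2550

2550


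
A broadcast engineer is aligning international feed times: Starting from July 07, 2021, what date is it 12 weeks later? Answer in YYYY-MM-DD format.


Start: 2021-07-07
Weeks to add: 12
Convert to days: 12 x 7 = 84 days
Add 84 days to 2021-07-07
Result: 2021-09-29

2021-09-29


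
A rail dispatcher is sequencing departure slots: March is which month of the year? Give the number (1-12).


Calendar month order:
2. February
3. March <--
4. April
March is month number 3

3


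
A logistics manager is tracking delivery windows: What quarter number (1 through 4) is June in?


Month: June (month 6)
Q1: January-March (months 1-3)
Q2: April-June (months 4-6)
Q3: July-September (months 7-9)
Q4: October-December (months 10-12)
Month 6 falls in Q2

2


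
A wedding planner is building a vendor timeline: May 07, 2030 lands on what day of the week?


Date: 2030-05-07
January 1, 2030 is a Tuesday
Day of year: 127
Offset from Jan 1: 126 days
126 mod 7 = 0
Result: Tuesday

Tuesday


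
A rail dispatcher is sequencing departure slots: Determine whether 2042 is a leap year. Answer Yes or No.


Year: 2042
Divisible by 4? 2042 / 4 = 510.5 -> No
Not divisible by 4, so NOT a leap year

No


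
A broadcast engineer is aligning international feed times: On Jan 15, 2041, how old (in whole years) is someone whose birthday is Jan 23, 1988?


Birth: 1988-01-23
Reference: 2041-01-15
Year difference: 2041 - 1988 = 53
Has birthday (01-23) occurred by 01-15? No
Birthday not yet reached this year -> subtract 1
Age in full years: 52

52


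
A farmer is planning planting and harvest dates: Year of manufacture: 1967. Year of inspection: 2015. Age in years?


Birth year: 1967
Current year: 2015
Age = current year - birth year
Age = 2015 - 1967 = 48

48


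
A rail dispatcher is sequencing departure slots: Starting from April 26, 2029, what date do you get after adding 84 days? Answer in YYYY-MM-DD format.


Start: 2029-04-26
Adding 84 days
Days remaining in April: 4
After April: 80 days still to add
May 2029: 31 days, 49 remaining
June 2029: 30 days, 19 remaining
July 2029 has 31 days, need 19
Result: 2029-07-19

2029-07-19


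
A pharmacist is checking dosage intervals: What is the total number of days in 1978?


Year: 1978
Check leap year rules:
Divisible by 4? No
1978 is not a leap year
Days: 365

365


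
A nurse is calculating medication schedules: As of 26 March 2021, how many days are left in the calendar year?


Start: March 26, 2021
End: December 31, 2021
Days left in March: 5
April: 30
May: 31
June: 30
July: 31
... plus remaining months
Sum of remaining months: 275
Total: 5 + 275 = 280

280


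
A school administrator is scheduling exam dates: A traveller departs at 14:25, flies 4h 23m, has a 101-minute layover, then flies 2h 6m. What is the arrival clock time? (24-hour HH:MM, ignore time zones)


Depart: 14:25
Leg 1: +263 min -> 18:48
Layover: +101 min -> 20:29
Leg 2: +126 min -> 22:35
Total travel: 490 minutes = 8h 10m
Arrival: 22:35

22:35


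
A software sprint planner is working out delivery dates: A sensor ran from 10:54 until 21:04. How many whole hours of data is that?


Start: 10:54
End: 21:04
Hour difference: 21 - 10 = 11 hours
Minute difference: 4 - 54 = -50 minutes
Total minutes: 610
Complete hours: 610 / 60 = 10 (remainder 10)

10


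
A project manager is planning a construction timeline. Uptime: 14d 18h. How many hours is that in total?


Days: 14
Extra hours: 18
Hours per day: 24
Days to hours: 14 x 24 = 336
Total: 336 + 18 = 354

354


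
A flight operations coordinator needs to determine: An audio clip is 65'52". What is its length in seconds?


Minutes: 65
Seconds: 52
Convert minutes to seconds: 65 x 60 = 3900
Add remaining seconds: 3900 + 52 = 3952

3952


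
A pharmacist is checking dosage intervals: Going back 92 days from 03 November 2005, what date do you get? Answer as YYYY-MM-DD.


Start: 2005-11-03
Subtracting 92 days
Days already passed in November: 3
After going back through November: 89 more days to subtract
October 2005: 31 days, 58 remaining
September 2005: 30 days, 28 remaining
August 2005 has 31 days, need 28
Result: 2005-08-03

2005-08-03
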